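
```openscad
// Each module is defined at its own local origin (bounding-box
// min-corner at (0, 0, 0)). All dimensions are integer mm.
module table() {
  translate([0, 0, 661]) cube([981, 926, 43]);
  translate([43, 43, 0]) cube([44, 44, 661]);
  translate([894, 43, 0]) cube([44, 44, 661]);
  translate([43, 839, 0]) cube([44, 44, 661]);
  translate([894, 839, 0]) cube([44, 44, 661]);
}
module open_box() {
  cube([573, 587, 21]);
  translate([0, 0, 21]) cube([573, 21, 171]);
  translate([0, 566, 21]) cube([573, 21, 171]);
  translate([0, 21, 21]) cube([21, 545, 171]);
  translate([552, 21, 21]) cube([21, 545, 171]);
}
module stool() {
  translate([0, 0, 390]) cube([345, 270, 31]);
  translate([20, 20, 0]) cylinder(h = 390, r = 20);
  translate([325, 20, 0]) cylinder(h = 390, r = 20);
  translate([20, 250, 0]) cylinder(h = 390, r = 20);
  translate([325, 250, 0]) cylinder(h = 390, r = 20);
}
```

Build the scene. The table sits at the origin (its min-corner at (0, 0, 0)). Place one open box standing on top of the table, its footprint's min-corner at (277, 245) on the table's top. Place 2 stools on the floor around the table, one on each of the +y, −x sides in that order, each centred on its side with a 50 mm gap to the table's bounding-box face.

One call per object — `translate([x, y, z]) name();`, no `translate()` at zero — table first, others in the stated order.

table();
translate([277, 245, 704]) open_box();
translate([318, 976, 0]) stool();
translate([-395, 328, 0]) stool();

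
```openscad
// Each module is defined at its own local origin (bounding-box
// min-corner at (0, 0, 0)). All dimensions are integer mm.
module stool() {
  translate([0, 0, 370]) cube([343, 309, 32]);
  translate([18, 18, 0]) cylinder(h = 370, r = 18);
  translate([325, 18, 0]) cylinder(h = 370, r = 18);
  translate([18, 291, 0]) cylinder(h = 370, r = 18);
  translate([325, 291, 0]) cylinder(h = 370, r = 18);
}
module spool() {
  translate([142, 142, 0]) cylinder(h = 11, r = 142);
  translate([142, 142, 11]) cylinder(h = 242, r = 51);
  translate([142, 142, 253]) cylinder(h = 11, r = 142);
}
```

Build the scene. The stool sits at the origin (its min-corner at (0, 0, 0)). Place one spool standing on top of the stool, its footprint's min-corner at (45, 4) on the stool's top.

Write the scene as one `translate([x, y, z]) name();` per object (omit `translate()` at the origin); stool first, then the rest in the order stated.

stool();
translate([45, 4, 402]) spool();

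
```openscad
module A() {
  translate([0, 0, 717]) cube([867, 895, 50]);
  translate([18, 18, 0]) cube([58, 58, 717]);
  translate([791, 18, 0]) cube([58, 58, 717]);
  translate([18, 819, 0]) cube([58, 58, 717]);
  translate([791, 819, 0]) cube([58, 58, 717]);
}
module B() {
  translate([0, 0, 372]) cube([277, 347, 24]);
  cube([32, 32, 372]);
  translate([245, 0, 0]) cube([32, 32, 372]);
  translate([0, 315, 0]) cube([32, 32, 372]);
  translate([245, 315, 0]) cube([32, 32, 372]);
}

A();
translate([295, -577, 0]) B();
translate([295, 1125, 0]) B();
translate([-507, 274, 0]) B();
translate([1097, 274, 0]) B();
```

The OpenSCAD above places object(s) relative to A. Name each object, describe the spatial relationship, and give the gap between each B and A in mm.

Each stool's nearest face is 230 mm from the table's bounding box.

A is a table. B is a stool. Four stools sit around the table at the −y, +y, −x, +x sides. The gap between each stool and the table is 230 mm.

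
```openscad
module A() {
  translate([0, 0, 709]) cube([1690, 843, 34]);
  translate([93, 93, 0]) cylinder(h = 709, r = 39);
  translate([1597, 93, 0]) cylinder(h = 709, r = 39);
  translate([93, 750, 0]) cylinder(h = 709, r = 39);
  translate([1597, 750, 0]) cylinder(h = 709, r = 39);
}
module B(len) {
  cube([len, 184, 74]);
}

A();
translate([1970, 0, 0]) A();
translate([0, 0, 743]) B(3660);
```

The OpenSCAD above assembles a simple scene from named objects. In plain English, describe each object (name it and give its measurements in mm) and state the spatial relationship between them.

A is a rectangular dining table. The top is 1690×843×34 mm with its upper surface at z = 743 mm. It stands on four round legs of 78 mm diameter, each leg's bounding box inset 54 mm from the nearest pair of top edges, running from the floor to the underside of the top.

B is a rectangular beam 3660 mm long (x), 184 mm deep (y), 74 mm thick (z).

The beam spans the tops of two tables placed 280 mm apart, resting at z = 743 mm.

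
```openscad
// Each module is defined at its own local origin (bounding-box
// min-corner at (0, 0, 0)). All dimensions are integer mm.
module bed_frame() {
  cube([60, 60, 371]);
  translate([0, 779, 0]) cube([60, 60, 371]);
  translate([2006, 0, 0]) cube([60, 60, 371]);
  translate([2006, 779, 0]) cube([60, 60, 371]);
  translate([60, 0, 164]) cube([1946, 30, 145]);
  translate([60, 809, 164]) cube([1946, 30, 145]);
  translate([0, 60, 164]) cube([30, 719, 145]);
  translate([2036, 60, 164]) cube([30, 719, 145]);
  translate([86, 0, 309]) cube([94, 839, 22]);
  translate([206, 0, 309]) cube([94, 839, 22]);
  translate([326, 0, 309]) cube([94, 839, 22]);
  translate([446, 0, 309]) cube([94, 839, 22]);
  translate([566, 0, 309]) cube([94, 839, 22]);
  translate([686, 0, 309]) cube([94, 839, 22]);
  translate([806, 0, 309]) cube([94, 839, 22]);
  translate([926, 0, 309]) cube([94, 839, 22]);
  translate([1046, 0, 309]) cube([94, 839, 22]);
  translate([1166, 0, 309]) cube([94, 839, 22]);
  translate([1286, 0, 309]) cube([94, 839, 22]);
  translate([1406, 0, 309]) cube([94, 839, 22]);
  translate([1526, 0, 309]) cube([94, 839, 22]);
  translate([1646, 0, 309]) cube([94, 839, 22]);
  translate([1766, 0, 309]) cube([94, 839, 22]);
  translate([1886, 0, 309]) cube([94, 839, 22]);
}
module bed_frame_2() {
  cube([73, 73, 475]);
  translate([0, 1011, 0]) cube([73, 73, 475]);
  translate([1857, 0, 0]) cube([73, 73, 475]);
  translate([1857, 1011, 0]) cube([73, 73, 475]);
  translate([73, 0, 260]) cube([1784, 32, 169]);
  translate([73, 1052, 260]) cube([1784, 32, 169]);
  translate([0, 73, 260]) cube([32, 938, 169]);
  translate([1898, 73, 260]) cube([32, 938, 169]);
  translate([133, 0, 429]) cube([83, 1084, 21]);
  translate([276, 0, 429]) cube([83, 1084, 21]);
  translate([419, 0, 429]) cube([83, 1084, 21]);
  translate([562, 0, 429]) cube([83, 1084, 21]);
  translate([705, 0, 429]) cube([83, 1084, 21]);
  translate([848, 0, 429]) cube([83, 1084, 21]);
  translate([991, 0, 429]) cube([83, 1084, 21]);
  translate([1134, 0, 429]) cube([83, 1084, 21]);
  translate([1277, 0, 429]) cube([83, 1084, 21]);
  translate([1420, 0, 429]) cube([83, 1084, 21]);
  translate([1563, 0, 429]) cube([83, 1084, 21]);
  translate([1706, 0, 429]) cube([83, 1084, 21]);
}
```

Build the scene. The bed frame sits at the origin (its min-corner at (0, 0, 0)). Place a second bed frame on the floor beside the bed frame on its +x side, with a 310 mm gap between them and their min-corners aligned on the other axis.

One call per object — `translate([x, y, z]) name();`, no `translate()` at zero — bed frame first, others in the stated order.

bed_frame();
translate([2376, 0, 0]) bed_frame_2();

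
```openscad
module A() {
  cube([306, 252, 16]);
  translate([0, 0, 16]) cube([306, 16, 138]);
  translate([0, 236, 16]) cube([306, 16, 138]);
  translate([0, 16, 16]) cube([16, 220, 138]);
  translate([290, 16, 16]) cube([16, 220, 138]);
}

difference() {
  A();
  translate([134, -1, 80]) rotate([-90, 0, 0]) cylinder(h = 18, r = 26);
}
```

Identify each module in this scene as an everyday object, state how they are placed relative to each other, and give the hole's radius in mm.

The subtracted cylinder has r = 26 mm.

A is an open box. The open box has a circular hole through its front wall. The hole's radius is 26 mm.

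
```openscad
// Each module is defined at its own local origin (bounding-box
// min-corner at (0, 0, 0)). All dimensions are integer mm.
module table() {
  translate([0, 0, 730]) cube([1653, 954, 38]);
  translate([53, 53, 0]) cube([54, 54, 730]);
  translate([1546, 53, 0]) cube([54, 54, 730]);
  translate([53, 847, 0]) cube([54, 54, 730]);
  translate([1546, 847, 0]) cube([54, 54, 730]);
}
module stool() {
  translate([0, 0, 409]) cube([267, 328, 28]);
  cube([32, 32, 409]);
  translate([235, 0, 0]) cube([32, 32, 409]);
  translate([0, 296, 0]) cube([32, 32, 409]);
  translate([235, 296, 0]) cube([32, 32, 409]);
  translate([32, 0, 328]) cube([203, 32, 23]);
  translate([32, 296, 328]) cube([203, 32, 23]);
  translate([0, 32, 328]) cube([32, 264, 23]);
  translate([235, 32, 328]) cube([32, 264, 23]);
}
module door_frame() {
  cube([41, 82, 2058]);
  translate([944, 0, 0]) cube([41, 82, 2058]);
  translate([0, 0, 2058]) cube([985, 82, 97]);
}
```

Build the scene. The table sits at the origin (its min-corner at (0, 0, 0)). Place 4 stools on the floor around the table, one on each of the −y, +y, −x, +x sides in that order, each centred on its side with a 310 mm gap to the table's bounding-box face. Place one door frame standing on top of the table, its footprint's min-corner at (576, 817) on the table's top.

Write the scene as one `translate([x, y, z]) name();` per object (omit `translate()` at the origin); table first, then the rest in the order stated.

table();
translate([693, -638, 0]) stool();
translate([693, 1264, 0]) stool();
translate([-577, 313, 0]) stool();
translate([1963, 313, 0]) stool();
translate([576, 817, 768]) door_frame();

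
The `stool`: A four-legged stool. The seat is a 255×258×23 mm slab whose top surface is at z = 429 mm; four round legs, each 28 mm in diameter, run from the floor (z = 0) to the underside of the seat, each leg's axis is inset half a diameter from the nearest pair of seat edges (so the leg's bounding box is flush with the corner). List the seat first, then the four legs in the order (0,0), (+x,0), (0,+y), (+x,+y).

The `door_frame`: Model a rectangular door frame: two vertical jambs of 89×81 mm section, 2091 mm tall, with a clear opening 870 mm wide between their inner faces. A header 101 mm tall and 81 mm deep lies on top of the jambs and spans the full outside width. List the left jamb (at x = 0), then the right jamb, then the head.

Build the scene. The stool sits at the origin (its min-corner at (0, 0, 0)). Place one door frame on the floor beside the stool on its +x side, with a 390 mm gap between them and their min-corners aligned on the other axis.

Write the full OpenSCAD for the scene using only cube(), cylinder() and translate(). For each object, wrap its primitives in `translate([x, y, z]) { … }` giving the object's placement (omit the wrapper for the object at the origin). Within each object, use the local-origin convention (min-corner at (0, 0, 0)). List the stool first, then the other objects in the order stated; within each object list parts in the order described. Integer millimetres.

translate([0, 0, 406]) cube([255, 258, 23]);
translate([14, 14, 0]) cylinder(h = 406, r = 14);
translate([241, 14, 0]) cylinder(h = 406, r = 14);
translate([14, 244, 0]) cylinder(h = 406, r = 14);
translate([241, 244, 0]) cylinder(h = 406, r = 14);
translate([645, 0, 0]) {
  cube([89, 81, 2091]);
  translate([959, 0, 0]) cube([89, 81, 2091]);
  translate([0, 0, 2091]) cube([1048, 81, 101]);
}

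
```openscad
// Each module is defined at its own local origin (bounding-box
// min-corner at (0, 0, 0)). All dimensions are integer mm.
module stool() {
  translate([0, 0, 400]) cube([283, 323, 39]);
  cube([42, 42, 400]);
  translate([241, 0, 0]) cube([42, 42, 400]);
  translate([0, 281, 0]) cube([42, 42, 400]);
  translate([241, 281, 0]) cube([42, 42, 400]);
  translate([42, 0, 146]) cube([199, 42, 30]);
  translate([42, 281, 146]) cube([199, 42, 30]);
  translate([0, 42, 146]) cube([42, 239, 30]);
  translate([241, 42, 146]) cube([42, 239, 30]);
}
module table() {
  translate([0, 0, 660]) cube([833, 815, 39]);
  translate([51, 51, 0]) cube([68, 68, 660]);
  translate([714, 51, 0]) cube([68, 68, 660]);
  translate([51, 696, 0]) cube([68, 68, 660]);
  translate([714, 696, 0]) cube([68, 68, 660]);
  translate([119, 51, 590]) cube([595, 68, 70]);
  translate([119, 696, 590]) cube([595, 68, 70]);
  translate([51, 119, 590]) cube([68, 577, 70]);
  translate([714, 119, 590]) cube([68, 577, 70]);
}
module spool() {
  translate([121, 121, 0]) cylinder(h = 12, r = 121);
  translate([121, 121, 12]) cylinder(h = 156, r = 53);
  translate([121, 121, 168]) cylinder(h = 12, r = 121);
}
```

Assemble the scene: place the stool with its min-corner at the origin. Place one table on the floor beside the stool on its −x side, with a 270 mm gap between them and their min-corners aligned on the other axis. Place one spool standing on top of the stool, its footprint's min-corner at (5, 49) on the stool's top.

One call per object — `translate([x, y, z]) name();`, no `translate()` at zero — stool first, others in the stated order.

stool();
translate([-1103, 0, 0]) table();
translate([5, 49, 439]) spool();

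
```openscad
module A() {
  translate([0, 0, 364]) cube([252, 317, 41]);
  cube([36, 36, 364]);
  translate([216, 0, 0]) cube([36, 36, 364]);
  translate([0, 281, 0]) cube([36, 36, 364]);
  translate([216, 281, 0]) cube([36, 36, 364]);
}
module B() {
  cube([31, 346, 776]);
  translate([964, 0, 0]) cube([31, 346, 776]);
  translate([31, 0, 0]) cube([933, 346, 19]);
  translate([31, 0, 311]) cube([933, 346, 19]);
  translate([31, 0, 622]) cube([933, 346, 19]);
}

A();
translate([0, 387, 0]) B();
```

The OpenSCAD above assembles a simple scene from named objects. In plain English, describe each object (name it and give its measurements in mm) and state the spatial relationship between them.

A is a simple wooden stool: a rectangular seat 252 mm (x) by 317 mm (y), 41 mm thick, top face at z = 405 mm, on four square legs, each 36×36 mm in cross-section. The legs rest on z = 0, each flush with a corner of the seat.

B is a bookshelf 995 mm wide overall, 346 mm deep and 776 mm tall. The two sides are 31 mm thick vertical panels. 3 horizontal shelves of 19 mm thickness span between the inner faces of the sides; the lowest shelf sits on the floor and shelves are stacked with a clear vertical gap of 292 mm between each pair.

The bookshelf is on the floor beside the stool on its +y side.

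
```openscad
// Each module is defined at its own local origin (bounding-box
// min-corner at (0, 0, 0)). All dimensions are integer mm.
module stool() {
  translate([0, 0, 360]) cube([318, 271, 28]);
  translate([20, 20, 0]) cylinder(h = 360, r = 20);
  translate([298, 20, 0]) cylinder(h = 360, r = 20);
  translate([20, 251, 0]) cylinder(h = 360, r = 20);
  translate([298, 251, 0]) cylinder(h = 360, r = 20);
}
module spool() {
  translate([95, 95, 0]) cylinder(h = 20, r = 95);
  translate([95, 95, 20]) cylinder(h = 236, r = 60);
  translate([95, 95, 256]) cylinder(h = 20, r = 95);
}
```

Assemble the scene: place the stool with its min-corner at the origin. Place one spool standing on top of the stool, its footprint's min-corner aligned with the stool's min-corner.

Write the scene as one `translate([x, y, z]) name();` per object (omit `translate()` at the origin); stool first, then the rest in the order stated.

stool();
translate([0, 0, 388]) spool();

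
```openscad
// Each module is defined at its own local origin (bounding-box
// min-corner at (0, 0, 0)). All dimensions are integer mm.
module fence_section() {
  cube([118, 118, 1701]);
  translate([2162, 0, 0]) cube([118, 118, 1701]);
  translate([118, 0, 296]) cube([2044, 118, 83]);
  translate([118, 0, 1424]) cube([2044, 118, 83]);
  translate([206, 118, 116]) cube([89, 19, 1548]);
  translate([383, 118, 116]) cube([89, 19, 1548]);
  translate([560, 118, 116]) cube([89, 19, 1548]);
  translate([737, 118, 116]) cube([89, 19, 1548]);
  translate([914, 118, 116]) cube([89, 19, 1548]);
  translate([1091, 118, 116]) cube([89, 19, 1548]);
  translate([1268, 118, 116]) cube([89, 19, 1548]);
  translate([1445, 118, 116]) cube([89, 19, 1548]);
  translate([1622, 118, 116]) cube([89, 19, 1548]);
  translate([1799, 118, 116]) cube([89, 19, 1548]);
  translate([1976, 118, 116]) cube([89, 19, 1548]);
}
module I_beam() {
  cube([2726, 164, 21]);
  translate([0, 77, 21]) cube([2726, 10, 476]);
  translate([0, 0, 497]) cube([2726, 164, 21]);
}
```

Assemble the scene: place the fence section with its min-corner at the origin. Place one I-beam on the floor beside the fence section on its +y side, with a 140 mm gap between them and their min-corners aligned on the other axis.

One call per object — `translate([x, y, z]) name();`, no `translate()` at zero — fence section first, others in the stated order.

fence_section();
translate([0, 277, 0]) I_beam();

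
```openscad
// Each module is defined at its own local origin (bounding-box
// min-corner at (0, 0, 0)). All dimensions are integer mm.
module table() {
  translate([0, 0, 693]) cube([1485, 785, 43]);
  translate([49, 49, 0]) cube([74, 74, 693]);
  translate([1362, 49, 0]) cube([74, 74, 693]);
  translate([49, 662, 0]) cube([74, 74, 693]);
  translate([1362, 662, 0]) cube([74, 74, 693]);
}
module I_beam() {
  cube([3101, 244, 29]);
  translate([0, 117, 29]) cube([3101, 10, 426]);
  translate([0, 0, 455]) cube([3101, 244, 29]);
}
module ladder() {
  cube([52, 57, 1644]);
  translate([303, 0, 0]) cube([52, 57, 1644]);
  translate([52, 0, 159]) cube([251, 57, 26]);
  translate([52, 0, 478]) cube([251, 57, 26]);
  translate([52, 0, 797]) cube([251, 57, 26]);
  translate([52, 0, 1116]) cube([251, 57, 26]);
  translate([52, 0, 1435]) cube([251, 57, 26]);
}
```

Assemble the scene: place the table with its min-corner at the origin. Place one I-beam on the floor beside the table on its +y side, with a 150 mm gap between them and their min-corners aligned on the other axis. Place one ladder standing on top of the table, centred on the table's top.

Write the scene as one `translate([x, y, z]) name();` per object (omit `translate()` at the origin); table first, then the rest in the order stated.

table();
translate([0, 935, 0]) I_beam();
translate([565, 364, 736]) ladder();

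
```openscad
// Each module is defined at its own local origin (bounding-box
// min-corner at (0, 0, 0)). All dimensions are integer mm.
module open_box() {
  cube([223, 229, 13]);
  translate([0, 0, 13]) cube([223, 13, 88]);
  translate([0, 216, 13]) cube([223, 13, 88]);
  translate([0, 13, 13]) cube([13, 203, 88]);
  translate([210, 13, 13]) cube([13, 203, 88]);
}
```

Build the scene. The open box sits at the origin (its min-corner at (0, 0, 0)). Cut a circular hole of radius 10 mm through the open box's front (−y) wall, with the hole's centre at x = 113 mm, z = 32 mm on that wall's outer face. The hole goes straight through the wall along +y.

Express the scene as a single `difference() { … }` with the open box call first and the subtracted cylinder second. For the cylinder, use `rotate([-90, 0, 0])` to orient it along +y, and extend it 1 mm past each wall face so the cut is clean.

difference() {
  open_box();
  translate([113, -1, 32]) rotate([-90, 0, 0]) cylinder(h = 15, r = 10);
}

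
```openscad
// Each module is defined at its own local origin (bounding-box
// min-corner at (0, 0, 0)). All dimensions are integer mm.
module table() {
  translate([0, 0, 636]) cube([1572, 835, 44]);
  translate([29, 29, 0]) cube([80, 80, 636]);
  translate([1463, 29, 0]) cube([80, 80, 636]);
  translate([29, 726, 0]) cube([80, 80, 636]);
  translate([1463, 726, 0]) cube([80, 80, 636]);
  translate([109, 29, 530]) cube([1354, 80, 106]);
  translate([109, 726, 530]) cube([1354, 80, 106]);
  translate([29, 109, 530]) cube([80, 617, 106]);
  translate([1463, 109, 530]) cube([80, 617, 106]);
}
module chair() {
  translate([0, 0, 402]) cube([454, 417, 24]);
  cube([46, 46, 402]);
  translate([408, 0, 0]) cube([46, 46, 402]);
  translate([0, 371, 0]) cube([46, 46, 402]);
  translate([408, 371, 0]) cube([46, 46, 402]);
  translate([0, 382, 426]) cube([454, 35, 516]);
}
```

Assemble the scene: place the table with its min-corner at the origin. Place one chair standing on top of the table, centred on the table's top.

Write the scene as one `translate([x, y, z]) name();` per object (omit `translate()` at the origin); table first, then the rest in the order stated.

table();
translate([559, 209, 680]) chair();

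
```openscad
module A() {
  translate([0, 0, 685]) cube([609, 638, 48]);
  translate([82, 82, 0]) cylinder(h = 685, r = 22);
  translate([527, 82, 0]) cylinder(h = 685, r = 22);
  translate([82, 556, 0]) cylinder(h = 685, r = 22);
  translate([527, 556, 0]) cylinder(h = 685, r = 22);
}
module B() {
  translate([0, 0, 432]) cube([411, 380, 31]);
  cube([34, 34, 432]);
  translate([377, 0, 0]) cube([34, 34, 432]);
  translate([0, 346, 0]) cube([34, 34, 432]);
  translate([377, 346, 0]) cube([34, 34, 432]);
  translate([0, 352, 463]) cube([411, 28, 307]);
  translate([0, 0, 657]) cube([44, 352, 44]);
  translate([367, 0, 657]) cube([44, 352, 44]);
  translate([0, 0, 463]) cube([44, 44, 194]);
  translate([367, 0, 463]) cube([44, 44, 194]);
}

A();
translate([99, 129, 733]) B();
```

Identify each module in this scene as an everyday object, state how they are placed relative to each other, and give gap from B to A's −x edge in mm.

A is a table. B is a chair. The chair is on top of the table, centred. The gap from the chair to the table's −x edge is 99 mm.

The chair's min-x is at 99; the table's min-x is 0; gap = 99 mm.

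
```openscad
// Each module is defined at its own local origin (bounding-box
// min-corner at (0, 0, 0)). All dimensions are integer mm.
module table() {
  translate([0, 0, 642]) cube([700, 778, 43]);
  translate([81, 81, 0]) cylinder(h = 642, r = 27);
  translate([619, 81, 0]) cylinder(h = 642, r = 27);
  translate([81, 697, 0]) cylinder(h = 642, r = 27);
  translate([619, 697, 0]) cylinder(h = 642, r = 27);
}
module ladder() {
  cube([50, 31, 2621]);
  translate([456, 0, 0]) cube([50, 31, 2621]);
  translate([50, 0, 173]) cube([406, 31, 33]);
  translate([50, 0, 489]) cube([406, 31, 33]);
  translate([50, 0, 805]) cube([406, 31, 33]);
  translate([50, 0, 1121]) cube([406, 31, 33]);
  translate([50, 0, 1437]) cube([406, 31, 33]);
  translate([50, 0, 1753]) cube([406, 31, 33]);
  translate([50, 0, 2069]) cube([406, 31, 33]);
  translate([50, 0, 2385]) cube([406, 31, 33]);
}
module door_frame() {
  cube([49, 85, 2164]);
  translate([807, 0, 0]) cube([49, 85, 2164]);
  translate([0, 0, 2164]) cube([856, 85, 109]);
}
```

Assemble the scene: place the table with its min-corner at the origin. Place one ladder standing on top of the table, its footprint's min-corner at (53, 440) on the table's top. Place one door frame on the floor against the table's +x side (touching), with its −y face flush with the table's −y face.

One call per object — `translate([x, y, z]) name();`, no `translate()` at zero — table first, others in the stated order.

table();
translate([53, 440, 685]) ladder();
translate([700, 0, 0]) door_frame();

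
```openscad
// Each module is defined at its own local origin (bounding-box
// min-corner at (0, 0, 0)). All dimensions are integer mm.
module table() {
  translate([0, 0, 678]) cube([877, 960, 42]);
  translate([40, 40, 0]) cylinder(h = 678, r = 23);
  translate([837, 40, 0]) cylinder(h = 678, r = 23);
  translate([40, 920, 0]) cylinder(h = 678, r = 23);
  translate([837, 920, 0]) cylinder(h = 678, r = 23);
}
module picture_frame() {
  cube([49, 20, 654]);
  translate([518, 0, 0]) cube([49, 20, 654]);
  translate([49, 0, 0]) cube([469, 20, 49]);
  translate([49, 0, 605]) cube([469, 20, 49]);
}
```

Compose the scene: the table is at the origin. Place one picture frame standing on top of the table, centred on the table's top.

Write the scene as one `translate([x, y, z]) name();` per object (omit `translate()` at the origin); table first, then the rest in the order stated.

table();
translate([155, 470, 720]) picture_frame();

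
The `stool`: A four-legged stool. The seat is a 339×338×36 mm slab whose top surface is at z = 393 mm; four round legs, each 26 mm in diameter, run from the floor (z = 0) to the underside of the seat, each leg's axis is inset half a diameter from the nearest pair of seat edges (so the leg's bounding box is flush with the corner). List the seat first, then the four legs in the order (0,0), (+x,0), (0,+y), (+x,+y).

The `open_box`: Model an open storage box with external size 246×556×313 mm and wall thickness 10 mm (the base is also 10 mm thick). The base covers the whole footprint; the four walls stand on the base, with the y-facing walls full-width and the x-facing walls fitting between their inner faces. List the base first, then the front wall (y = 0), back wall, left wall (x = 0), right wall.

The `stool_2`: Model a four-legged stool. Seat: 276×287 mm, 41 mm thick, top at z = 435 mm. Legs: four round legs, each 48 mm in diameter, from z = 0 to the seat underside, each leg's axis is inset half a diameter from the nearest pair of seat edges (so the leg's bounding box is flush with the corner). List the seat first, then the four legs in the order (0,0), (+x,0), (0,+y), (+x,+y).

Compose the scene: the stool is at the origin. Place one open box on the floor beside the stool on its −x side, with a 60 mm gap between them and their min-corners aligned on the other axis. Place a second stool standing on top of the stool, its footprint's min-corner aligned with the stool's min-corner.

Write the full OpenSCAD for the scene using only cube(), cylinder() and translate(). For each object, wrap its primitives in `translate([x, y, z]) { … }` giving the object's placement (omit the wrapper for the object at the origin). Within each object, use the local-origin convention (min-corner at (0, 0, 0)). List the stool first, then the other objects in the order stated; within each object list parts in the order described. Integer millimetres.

translate([0, 0, 357]) cube([339, 338, 36]);
translate([13, 13, 0]) cylinder(h = 357, r = 13);
translate([326, 13, 0]) cylinder(h = 357, r = 13);
translate([13, 325, 0]) cylinder(h = 357, r = 13);
translate([326, 325, 0]) cylinder(h = 357, r = 13);
translate([-306, 0, 0]) {
  cube([246, 556, 10]);
  translate([0, 0, 10]) cube([246, 10, 303]);
  translate([0, 546, 10]) cube([246, 10, 303]);
  translate([0, 10, 10]) cube([10, 536, 303]);
  translate([236, 10, 10]) cube([10, 536, 303]);
}
translate([0, 0, 393]) {
  translate([0, 0, 394]) cube([276, 287, 41]);
  translate([24, 24, 0]) cylinder(h = 394, r = 24);
  translate([252, 24, 0]) cylinder(h = 394, r = 24);
  translate([24, 263, 0]) cylinder(h = 394, r = 24);
  translate([252, 263, 0]) cylinder(h = 394, r = 24);
}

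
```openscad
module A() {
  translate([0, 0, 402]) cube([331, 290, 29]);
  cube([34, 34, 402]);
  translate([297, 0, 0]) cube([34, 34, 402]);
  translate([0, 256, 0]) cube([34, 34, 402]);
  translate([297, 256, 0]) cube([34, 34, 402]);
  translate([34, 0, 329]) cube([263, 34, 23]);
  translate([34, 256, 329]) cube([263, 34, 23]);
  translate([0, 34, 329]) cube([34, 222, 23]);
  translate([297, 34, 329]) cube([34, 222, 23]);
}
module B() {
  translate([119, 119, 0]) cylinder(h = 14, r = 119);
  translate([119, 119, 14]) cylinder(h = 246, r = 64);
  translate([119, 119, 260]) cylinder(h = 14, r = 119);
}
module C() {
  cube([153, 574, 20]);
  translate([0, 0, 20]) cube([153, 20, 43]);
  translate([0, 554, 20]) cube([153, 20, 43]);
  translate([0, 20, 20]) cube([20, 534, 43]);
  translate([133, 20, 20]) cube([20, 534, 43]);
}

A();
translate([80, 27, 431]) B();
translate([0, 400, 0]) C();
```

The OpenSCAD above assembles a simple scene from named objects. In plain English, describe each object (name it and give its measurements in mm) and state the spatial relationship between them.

A is a simple wooden stool: a rectangular seat 331 mm (x) by 290 mm (y), 29 mm thick, top face at z = 431 mm, on four square legs, each 34×34 mm in cross-section. The legs rest on z = 0, each flush with a corner of the seat. Four stretchers, 34 mm wide and 23 mm tall, connect adjacent legs with their undersides at z = 329 mm, each running between the inner faces of the legs it joins and aligned with the legs' outer faces on the other axis.

B is a spool: two coaxial disc flanges of radius 119 mm and thickness 14 mm, joined by a core cylinder of radius 64 mm and height 246 mm. The lower flange rests on z = 0 and the three cylinders share a vertical axis.

C is an open storage box with external size 153×574×63 mm and wall thickness 20 mm (the base is also 20 mm thick). The base covers the whole footprint; the four walls stand on the base, with the y-facing walls full-width and the x-facing walls fitting between their inner faces.

The spool is on top of the stool. The open box is on the floor beside the stool on its +y side.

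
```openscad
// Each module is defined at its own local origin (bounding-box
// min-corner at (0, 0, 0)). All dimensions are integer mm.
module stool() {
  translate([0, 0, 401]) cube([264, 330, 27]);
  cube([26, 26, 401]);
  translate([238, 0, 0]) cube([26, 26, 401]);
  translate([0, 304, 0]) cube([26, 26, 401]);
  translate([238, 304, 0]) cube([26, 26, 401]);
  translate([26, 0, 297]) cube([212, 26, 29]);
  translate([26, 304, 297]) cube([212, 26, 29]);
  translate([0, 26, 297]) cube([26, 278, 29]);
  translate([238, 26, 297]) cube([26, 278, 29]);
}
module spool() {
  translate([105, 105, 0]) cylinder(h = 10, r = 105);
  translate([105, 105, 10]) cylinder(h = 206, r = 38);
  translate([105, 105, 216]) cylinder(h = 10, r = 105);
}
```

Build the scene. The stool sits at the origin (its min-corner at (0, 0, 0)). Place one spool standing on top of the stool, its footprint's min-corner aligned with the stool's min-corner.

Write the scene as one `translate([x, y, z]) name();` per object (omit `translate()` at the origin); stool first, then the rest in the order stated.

stool();
translate([0, 0, 428]) spool();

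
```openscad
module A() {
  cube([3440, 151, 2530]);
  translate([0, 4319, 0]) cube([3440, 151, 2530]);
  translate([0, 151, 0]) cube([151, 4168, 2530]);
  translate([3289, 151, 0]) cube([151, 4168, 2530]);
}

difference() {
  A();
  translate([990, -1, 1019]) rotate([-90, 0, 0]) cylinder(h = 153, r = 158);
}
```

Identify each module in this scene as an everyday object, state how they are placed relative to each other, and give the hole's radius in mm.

The subtracted cylinder has r = 158 mm.

A is a house frame. The house frame has a circular hole through its front wall. The hole's radius is 158 mm.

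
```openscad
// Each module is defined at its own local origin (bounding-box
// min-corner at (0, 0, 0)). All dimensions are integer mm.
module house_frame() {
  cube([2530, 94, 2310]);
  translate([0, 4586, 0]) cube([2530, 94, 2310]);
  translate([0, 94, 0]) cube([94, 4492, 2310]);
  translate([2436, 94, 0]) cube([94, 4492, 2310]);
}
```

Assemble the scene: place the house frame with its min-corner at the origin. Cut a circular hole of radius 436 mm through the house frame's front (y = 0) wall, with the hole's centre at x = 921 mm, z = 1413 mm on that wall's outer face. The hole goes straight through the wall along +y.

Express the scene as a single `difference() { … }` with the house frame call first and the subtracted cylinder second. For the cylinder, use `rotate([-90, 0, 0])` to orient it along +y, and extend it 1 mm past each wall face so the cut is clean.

difference() {
  house_frame();
  translate([921, -1, 1413]) rotate([-90, 0, 0]) cylinder(h = 96, r = 436);
}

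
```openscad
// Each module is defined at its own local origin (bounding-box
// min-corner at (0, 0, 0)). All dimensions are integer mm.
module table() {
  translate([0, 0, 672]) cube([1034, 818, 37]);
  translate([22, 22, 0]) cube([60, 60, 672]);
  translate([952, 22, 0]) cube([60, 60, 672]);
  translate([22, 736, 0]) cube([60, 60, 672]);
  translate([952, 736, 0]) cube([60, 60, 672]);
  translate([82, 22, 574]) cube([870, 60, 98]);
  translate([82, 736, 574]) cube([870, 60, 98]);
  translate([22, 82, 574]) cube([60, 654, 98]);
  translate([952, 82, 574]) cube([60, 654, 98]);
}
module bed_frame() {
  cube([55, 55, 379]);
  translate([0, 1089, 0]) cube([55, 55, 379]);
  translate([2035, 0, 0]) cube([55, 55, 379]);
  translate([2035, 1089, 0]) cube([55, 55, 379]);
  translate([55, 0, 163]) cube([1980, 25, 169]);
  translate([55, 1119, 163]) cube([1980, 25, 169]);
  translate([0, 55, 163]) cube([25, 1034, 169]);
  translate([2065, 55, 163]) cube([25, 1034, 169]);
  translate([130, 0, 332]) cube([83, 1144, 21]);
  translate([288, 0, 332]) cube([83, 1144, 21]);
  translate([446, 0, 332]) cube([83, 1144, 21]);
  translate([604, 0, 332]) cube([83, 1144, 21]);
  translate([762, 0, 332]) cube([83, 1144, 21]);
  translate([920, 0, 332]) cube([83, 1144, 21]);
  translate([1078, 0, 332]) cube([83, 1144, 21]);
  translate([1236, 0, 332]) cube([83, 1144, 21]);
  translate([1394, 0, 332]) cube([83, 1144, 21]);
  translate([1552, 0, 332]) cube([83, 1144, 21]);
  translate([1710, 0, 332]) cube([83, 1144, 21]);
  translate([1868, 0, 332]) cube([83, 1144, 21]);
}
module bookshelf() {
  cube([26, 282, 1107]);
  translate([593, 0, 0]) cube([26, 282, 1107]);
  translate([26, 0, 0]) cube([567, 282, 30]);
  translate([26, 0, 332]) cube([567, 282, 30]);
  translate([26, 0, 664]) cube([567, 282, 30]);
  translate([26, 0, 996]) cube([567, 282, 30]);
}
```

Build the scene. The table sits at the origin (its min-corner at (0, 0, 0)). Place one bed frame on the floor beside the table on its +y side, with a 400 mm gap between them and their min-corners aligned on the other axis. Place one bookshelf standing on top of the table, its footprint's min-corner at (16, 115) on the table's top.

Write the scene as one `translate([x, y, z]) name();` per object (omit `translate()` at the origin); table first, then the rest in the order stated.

table();
translate([0, 1218, 0]) bed_frame();
translate([16, 115, 709]) bookshelf();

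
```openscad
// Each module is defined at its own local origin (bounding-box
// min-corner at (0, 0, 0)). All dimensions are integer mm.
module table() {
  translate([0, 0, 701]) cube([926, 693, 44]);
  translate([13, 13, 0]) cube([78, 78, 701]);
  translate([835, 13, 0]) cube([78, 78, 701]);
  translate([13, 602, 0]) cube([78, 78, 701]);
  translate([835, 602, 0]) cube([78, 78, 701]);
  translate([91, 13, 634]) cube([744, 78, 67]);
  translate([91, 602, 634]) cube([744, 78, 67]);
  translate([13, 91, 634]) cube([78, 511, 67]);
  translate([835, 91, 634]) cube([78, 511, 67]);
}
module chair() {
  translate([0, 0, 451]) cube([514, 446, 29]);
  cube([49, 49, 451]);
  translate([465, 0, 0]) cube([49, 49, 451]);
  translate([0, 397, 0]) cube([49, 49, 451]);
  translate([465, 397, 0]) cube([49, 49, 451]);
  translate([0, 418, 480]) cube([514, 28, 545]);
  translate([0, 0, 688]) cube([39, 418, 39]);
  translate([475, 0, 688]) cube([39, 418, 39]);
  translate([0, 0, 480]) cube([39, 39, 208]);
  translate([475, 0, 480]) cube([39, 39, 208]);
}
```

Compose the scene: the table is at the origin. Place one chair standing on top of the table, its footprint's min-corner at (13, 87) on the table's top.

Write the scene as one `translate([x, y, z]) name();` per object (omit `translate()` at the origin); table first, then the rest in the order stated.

table();
translate([13, 87, 745]) chair();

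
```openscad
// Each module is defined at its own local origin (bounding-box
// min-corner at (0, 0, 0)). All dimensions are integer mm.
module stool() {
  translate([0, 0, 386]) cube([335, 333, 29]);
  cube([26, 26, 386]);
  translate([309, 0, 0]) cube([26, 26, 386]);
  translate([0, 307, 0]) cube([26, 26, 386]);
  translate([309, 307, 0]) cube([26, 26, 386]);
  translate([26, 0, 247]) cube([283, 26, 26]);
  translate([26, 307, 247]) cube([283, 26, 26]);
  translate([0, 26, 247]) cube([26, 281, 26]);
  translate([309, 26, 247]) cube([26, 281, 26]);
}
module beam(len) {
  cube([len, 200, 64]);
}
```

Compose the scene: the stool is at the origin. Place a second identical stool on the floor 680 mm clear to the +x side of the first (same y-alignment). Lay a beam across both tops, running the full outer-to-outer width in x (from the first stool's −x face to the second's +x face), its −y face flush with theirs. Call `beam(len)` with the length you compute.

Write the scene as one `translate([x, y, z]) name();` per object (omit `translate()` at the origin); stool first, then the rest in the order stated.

stool();
translate([1015, 0, 0]) stool();
translate([0, 0, 415]) beam(1350);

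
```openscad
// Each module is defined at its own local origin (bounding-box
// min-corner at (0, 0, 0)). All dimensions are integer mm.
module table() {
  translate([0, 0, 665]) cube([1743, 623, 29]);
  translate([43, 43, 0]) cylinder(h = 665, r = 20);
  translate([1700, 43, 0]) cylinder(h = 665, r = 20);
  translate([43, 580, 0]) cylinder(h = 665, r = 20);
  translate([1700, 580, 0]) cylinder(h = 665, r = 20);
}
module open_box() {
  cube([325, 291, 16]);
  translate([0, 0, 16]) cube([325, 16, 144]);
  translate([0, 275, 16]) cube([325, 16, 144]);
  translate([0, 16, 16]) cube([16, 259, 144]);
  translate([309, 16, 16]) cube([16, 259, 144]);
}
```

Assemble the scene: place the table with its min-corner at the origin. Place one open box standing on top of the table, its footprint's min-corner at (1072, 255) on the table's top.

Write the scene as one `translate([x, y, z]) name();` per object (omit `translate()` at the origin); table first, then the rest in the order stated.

table();
translate([1072, 255, 694]) open_box();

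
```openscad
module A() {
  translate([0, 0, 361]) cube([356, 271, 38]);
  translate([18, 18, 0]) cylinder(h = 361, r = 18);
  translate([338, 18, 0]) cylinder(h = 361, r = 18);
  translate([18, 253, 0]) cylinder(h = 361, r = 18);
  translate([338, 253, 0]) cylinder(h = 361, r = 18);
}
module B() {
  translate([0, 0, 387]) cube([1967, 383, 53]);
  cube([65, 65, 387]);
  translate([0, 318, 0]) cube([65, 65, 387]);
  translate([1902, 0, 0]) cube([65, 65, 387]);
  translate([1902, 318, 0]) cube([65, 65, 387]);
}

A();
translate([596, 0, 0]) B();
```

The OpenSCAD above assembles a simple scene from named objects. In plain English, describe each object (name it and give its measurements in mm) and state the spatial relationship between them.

A is a four-legged stool. The seat is 356×271 mm, 38 mm thick, top at z = 399 mm. It stands on four round legs, each 36 mm in diameter, from z = 0 to the seat underside, each leg's axis is inset half a diameter from the nearest pair of seat edges (so the leg's bounding box is flush with the corner).

B is a bench: a 1967×383 mm seat slab, 53 mm thick, top at z = 440 mm, on four 65×65 mm square legs flush with the seat corners and standing on z = 0.

The bench is on the floor beside the stool on its +x side.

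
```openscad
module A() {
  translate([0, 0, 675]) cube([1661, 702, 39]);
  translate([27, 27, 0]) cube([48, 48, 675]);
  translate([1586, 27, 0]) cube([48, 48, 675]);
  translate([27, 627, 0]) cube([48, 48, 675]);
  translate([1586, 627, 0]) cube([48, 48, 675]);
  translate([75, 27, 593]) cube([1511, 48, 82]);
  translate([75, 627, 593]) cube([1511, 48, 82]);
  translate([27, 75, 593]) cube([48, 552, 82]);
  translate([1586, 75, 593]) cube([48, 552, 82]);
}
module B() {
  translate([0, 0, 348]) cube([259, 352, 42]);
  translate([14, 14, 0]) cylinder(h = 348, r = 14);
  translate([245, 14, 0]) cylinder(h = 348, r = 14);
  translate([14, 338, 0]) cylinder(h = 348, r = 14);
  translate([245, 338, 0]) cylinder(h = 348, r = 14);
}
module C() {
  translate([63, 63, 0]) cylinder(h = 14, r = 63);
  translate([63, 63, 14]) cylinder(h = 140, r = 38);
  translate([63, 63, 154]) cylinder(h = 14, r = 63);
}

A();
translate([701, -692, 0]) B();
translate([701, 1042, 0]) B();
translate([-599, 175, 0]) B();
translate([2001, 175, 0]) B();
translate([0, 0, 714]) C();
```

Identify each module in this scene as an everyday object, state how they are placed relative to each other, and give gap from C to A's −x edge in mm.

A is a table. B is a stool. C is a spool. Four stools sit around the table at the −y, +y, −x, +x sides. The spool is on top of the table. The gap from the spool to the table's −x edge is 0 mm.

The spool's min-x is at 0; the table's min-x is 0; gap = 0 mm.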